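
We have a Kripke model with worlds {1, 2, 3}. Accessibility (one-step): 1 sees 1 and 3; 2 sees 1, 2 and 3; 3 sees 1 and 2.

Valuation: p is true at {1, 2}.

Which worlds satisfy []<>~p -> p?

1: []<>~p is F, p is T. ✓
2: []<>~p is F, p is T. ✓
3: []<>~p is T, p is F. ✗

{1, 2}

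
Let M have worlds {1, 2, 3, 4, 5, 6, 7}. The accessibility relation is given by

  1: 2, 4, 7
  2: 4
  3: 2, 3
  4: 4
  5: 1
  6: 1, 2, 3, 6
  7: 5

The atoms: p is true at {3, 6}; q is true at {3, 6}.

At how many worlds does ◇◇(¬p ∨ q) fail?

0

1: successors {2, 4, 7}; ◇(¬p ∨ q) there: 2:T, 4:T, 7:T. ✓
2: successors {4}; ◇(¬p ∨ q) there: 4:T. ✓
3: successors {2, 3}; ◇(¬p ∨ q) there: 2:T, 3:T. ✓
4: successors {4}; ◇(¬p ∨ q) there: 4:T. ✓
5: successors {1}; ◇(¬p ∨ q) there: 1:T. ✓
6: successors {1, 2, 3, 6}; ◇(¬p ∨ q) there: 1:T, 2:T, 3:T, 6:T. ✓
7: successors {5}; ◇(¬p ∨ q) there: 5:T. ✓
Satisfying worlds: {1, 2, 3, 4, 5, 6, 7}.
So ◇◇(¬p ∨ q) fails at the other 0 worlds.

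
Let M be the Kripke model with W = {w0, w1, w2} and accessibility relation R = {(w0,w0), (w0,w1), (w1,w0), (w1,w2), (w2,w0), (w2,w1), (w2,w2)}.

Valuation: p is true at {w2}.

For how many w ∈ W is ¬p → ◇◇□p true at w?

w0: ¬p is T, ◇◇□p is F. ✗
w1: ¬p is T, ◇◇□p is F. ✗
w2: ¬p is F, ◇◇□p is F. ✓
Satisfying worlds: {w2}.

1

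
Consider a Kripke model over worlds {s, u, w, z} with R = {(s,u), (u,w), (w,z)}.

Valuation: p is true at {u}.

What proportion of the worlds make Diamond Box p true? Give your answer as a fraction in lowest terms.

s: successors {u}; Box p there: u:F. ✗
u: successors {w}; Box p there: w:F. ✗
w: successors {z}; Box p there: z:T. ✓
z: no successors, so Diamond Box p fails. ✗
That's 1 of 4 worlds, so 1/4.

1/4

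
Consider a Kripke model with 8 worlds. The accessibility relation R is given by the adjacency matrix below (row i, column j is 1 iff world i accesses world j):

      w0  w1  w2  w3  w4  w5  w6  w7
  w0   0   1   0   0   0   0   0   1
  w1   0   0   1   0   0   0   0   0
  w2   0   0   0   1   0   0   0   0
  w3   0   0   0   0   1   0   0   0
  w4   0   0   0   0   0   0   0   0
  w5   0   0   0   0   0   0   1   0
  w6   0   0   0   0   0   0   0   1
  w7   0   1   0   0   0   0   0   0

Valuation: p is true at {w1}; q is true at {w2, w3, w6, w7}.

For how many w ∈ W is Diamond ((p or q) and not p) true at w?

w0: successors {w1, w7}; (p or q) and not p there: w1:F, w7:T. ✓
w1: successors {w2}; (p or q) and not p there: w2:T. ✓
w2: successors {w3}; (p or q) and not p there: w3:T. ✓
w3: successors {w4}; (p or q) and not p there: w4:F. ✗
w4: no successors, so Diamond ((p or q) and not p) fails. ✗
w5: successors {w6}; (p or q) and not p there: w6:T. ✓
w6: successors {w7}; (p or q) and not p there: w7:T. ✓
w7: successors {w1}; (p or q) and not p there: w1:F. ✗
Satisfying worlds: {w0, w1, w2, w5, w6}.

5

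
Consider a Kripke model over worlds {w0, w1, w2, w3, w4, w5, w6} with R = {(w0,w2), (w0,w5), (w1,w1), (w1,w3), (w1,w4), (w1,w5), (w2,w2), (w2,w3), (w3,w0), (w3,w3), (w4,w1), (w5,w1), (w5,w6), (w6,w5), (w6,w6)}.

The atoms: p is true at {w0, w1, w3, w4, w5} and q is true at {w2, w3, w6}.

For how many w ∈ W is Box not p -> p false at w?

w0: Box not p is F, p is T. ✓
w1: Box not p is F, p is T. ✓
w2: Box not p is F, p is F. ✓
w3: Box not p is F, p is T. ✓
w4: Box not p is F, p is T. ✓
w5: Box not p is F, p is T. ✓
w6: Box not p is F, p is F. ✓
Satisfying worlds: {w0, w1, w2, w3, w4, w5, w6}.
So Box not p -> p fails at the other 0 worlds.

0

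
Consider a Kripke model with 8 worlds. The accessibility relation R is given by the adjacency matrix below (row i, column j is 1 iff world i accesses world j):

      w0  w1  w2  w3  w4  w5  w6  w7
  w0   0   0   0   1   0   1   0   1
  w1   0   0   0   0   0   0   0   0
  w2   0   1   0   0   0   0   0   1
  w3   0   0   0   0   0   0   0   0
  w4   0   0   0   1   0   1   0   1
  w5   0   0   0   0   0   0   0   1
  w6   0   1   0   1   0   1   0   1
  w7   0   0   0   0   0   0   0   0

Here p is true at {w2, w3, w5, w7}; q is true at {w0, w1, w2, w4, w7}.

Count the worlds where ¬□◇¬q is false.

w0: □◇¬q is F. ✓
w1: □◇¬q is T. ✗
w2: □◇¬q is F. ✓
w3: □◇¬q is T. ✗
w4: □◇¬q is F. ✓
w5: □◇¬q is F. ✓
w6: □◇¬q is F. ✓
w7: □◇¬q is T. ✗
Satisfying worlds: {w0, w2, w4, w5, w6}.
So ¬□◇¬q fails at the other 3 worlds.

3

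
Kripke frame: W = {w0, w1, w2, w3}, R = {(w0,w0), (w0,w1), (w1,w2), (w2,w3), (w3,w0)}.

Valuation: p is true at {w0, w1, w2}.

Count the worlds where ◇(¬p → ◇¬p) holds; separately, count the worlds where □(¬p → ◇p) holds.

For ◇(¬p → ◇¬p):
w0: successors {w0, w1}; ¬p → ◇¬p there: w0:T, w1:T. ✓
w1: successors {w2}; ¬p → ◇¬p there: w2:T. ✓
w2: successors {w3}; ¬p → ◇¬p there: w3:F. ✗
w3: successors {w0}; ¬p → ◇¬p there: w0:T. ✓
— 3 worlds.
For □(¬p → ◇p):
w0: successors {w0, w1}; ¬p → ◇p there: w0:T, w1:T. ✓
w1: successors {w2}; ¬p → ◇p there: w2:T. ✓
w2: successors {w3}; ¬p → ◇p there: w3:T. ✓
w3: successors {w0}; ¬p → ◇p there: w0:T. ✓
— 4 worlds.

3 and 4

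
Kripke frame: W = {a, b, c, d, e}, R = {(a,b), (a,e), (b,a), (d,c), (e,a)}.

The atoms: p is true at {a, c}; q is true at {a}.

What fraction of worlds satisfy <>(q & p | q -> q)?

4/5

a: successors {b, e}; q & p | q -> q there: b:T, e:T. ✓
b: successors {a}; q & p | q -> q there: a:T. ✓
c: no successors, so <>(q & p | q -> q) fails. ✗
d: successors {c}; q & p | q -> q there: c:T. ✓
e: successors {a}; q & p | q -> q there: a:T. ✓
That's 4 of 5 worlds, so 4/5.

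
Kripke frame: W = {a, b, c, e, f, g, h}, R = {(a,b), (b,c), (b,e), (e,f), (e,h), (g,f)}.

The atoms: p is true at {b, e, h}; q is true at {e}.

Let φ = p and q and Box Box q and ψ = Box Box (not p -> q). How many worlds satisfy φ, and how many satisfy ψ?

For p and q and Box Box q:
a: p is F, q and Box Box q is F. ✗
b: p is T, q and Box Box q is F. ✗
c: p is F, q and Box Box q is F. ✗
e: p is T, q and Box Box q is T. ✓
f: p is F, q and Box Box q is F. ✗
g: p is F, q and Box Box q is F. ✗
h: p is T, q and Box Box q is F. ✗
— 1 world.
For Box Box (not p -> q):
a: successors {b}; Box (not p -> q) there: b:F. ✗
b: successors {c, e}; Box (not p -> q) there: c:T, e:F. ✗
c: no successors, so Box Box (not p -> q) holds vacuously. ✓
e: successors {f, h}; Box (not p -> q) there: f:T, h:T. ✓
f: no successors, so Box Box (not p -> q) holds vacuously. ✓
g: successors {f}; Box (not p -> q) there: f:T. ✓
h: no successors, so Box Box (not p -> q) holds vacuously. ✓
— 5 worlds.

1 and 5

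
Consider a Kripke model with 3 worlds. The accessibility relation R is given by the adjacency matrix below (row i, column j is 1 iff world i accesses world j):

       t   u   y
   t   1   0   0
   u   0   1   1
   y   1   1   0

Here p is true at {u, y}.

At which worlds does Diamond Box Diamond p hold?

{u, y}

t: successors {t}; Box Diamond p there: t:F. ✗
u: successors {u, y}; Box Diamond p there: u:T, y:F. ✓
y: successors {t, u}; Box Diamond p there: t:F, u:T. ✓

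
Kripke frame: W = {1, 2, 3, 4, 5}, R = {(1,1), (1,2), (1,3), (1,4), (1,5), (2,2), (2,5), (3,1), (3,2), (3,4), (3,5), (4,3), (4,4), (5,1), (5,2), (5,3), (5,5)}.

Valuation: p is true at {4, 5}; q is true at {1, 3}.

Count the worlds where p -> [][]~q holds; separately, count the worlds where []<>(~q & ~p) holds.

For p -> [][]~q:
1: p is F, [][]~q is F. ✓
2: p is F, [][]~q is F. ✓
3: p is F, [][]~q is F. ✓
4: p is T, [][]~q is F. ✗
5: p is T, [][]~q is F. ✗
— 3 worlds.
For []<>(~q & ~p):
1: successors {1, 2, 3, 4, 5}; <>(~q & ~p) there: 1:T, 2:T, 3:T, 4:F, 5:T. ✗
2: successors {2, 5}; <>(~q & ~p) there: 2:T, 5:T. ✓
3: successors {1, 2, 4, 5}; <>(~q & ~p) there: 1:T, 2:T, 4:F, 5:T. ✗
4: successors {3, 4}; <>(~q & ~p) there: 3:T, 4:F. ✗
5: successors {1, 2, 3, 5}; <>(~q & ~p) there: 1:T, 2:T, 3:T, 5:T. ✓
— 2 worlds.

3 and 2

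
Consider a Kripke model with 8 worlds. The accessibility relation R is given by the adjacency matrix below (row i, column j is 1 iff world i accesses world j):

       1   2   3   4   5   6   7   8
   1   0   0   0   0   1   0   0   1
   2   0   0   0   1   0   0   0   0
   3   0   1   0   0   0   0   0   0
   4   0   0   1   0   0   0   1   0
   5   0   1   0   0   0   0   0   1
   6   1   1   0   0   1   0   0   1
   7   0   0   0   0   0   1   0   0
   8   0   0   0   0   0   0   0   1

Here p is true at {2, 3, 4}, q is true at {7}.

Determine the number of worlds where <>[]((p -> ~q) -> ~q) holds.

1: successors {5, 8}; []((p -> ~q) -> ~q) there: 5:T, 8:T. ✓
2: successors {4}; []((p -> ~q) -> ~q) there: 4:F. ✗
3: successors {2}; []((p -> ~q) -> ~q) there: 2:T. ✓
4: successors {3, 7}; []((p -> ~q) -> ~q) there: 3:T, 7:T. ✓
5: successors {2, 8}; []((p -> ~q) -> ~q) there: 2:T, 8:T. ✓
6: successors {1, 2, 5, 8}; []((p -> ~q) -> ~q) there: 1:T, 2:T, 5:T, 8:T. ✓
7: successors {6}; []((p -> ~q) -> ~q) there: 6:T. ✓
8: successors {8}; []((p -> ~q) -> ~q) there: 8:T. ✓
Satisfying worlds: {1, 3, 4, 5, 6, 7, 8}.

7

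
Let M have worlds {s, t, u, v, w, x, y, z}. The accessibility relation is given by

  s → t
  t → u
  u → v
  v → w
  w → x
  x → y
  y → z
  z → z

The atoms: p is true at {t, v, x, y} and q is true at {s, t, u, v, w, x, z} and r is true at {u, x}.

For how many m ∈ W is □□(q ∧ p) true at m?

2

s: successors {t}; □(q ∧ p) there: t:F. ✗
t: successors {u}; □(q ∧ p) there: u:T. ✓
u: successors {v}; □(q ∧ p) there: v:F. ✗
v: successors {w}; □(q ∧ p) there: w:T. ✓
w: successors {x}; □(q ∧ p) there: x:F. ✗
x: successors {y}; □(q ∧ p) there: y:F. ✗
y: successors {z}; □(q ∧ p) there: z:F. ✗
z: successors {z}; □(q ∧ p) there: z:F. ✗
Satisfying worlds: {t, v}.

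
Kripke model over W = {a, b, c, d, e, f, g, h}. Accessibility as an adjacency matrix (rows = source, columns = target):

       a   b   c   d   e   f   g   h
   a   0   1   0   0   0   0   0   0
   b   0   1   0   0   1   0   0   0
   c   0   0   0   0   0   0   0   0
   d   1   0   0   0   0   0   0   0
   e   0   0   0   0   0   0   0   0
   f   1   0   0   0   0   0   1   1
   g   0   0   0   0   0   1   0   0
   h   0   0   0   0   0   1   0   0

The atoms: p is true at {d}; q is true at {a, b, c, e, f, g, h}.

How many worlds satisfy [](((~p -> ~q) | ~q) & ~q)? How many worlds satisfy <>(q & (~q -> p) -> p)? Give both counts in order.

2 and 0

For [](((~p -> ~q) | ~q) & ~q):
a: successors {b}; ((~p -> ~q) | ~q) & ~q there: b:F. ✗
b: successors {b, e}; ((~p -> ~q) | ~q) & ~q there: b:F, e:F. ✗
c: no successors, so [](((~p -> ~q) | ~q) & ~q) holds vacuously. ✓
d: successors {a}; ((~p -> ~q) | ~q) & ~q there: a:F. ✗
e: no successors, so [](((~p -> ~q) | ~q) & ~q) holds vacuously. ✓
f: successors {a, g, h}; ((~p -> ~q) | ~q) & ~q there: a:F, g:F, h:F. ✗
g: successors {f}; ((~p -> ~q) | ~q) & ~q there: f:F. ✗
h: successors {f}; ((~p -> ~q) | ~q) & ~q there: f:F. ✗
— 2 worlds.
For <>(q & (~q -> p) -> p):
a: successors {b}; q & (~q -> p) -> p there: b:F. ✗
b: successors {b, e}; q & (~q -> p) -> p there: b:F, e:F. ✗
c: no successors, so <>(q & (~q -> p) -> p) fails. ✗
d: successors {a}; q & (~q -> p) -> p there: a:F. ✗
e: no successors, so <>(q & (~q -> p) -> p) fails. ✗
f: successors {a, g, h}; q & (~q -> p) -> p there: a:F, g:F, h:F. ✗
g: successors {f}; q & (~q -> p) -> p there: f:F. ✗
h: successors {f}; q & (~q -> p) -> p there: f:F. ✗
— 0 worlds.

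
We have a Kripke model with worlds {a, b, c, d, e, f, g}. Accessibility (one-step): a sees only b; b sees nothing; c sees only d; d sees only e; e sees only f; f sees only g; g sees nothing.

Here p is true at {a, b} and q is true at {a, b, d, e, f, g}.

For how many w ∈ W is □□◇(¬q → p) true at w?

6

a: successors {b}; □◇(¬q → p) there: b:T. ✓
b: no successors, so □□◇(¬q → p) holds vacuously. ✓
c: successors {d}; □◇(¬q → p) there: d:T. ✓
d: successors {e}; □◇(¬q → p) there: e:T. ✓
e: successors {f}; □◇(¬q → p) there: f:F. ✗
f: successors {g}; □◇(¬q → p) there: g:T. ✓
g: no successors, so □□◇(¬q → p) holds vacuously. ✓
Satisfying worlds: {a, b, c, d, f, g}.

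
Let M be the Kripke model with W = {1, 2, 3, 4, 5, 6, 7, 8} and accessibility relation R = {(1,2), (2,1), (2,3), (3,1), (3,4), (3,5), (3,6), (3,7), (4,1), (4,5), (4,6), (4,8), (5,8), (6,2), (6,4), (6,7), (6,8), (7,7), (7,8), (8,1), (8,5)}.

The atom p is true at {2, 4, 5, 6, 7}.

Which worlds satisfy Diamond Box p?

1: successors {2}; Box p there: 2:F. ✗
2: successors {1, 3}; Box p there: 1:T, 3:F. ✓
3: successors {1, 4, 5, 6, 7}; Box p there: 1:T, 4:F, 5:F, 6:F, 7:F. ✓
4: successors {1, 5, 6, 8}; Box p there: 1:T, 5:F, 6:F, 8:F. ✓
5: successors {8}; Box p there: 8:F. ✗
6: successors {2, 4, 7, 8}; Box p there: 2:F, 4:F, 7:F, 8:F. ✗
7: successors {7, 8}; Box p there: 7:F, 8:F. ✗
8: successors {1, 5}; Box p there: 1:T, 5:F. ✓

{2, 3, 4, 8}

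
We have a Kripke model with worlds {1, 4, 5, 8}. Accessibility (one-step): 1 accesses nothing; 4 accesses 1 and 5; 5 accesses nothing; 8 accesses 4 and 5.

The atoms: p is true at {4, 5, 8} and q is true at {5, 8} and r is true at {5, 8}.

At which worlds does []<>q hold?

{1, 5}

1: no successors, so []<>q holds vacuously. ✓
4: successors {1, 5}; <>q there: 1:F, 5:F. ✗
5: no successors, so []<>q holds vacuously. ✓
8: successors {4, 5}; <>q there: 4:T, 5:F. ✗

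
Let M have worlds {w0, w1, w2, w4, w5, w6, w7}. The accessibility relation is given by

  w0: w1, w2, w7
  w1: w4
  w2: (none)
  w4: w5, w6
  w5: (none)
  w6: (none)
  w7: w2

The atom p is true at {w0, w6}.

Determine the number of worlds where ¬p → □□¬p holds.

6

w0: ¬p is F, □□¬p is T. ✓
w1: ¬p is T, □□¬p is F. ✗
w2: ¬p is T, □□¬p is T. ✓
w4: ¬p is T, □□¬p is T. ✓
w5: ¬p is T, □□¬p is T. ✓
w6: ¬p is F, □□¬p is T. ✓
w7: ¬p is T, □□¬p is T. ✓
Satisfying worlds: {w0, w2, w4, w5, w6, w7}.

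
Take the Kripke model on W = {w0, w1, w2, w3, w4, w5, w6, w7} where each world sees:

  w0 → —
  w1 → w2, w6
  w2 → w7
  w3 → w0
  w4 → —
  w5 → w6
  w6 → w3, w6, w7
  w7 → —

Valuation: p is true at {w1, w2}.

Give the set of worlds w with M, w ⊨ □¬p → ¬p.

w0: □¬p is T, ¬p is T. ✓
w1: □¬p is F, ¬p is F. ✓
w2: □¬p is T, ¬p is F. ✗
w3: □¬p is T, ¬p is T. ✓
w4: □¬p is T, ¬p is T. ✓
w5: □¬p is T, ¬p is T. ✓
w6: □¬p is T, ¬p is T. ✓
w7: □¬p is T, ¬p is T. ✓

{w0, w1, w3, w4, w5, w6, w7}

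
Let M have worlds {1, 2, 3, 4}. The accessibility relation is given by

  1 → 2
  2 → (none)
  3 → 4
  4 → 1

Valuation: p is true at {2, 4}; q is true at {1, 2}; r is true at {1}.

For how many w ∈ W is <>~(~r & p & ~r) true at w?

1: successors {2}; ~(~r & p & ~r) there: 2:F. ✗
2: no successors, so <>~(~r & p & ~r) fails. ✗
3: successors {4}; ~(~r & p & ~r) there: 4:F. ✗
4: successors {1}; ~(~r & p & ~r) there: 1:T. ✓
Satisfying worlds: {4}.

1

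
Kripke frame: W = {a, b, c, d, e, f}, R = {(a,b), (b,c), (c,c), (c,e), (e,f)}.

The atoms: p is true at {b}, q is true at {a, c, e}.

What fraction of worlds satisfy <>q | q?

a: <>q is F, q is T. ✓
b: <>q is T, q is F. ✓
c: <>q is T, q is T. ✓
d: <>q is F, q is F. ✗
e: <>q is F, q is T. ✓
f: <>q is F, q is F. ✗
That's 4 of 6 worlds, so 4/6 = 2/3.

2/3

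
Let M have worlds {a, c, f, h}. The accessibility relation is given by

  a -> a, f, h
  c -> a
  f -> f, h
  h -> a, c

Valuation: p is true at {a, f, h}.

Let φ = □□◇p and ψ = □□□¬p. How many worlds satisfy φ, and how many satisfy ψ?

For □□◇p:
a: successors {a, f, h}; □◇p there: a:T, f:T, h:T. ✓
c: successors {a}; □◇p there: a:T. ✓
f: successors {f, h}; □◇p there: f:T, h:T. ✓
h: successors {a, c}; □◇p there: a:T, c:T. ✓
— 4 worlds.
For □□□¬p:
a: successors {a, f, h}; □□¬p there: a:F, f:F, h:F. ✗
c: successors {a}; □□¬p there: a:F. ✗
f: successors {f, h}; □□¬p there: f:F, h:F. ✗
h: successors {a, c}; □□¬p there: a:F, c:F. ✗
— 0 worlds.

4 and 0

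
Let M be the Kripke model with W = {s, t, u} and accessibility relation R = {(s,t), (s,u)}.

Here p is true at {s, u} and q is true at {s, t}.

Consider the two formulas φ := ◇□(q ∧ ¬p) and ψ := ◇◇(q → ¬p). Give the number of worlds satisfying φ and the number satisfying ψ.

1 and 0

For ◇□(q ∧ ¬p):
s: successors {t, u}; □(q ∧ ¬p) there: t:T, u:T. ✓
t: no successors, so ◇□(q ∧ ¬p) fails. ✗
u: no successors, so ◇□(q ∧ ¬p) fails. ✗
— 1 world.
For ◇◇(q → ¬p):
s: successors {t, u}; ◇(q → ¬p) there: t:F, u:F. ✗
t: no successors, so ◇◇(q → ¬p) fails. ✗
u: no successors, so ◇◇(q → ¬p) fails. ✗
— 0 worlds.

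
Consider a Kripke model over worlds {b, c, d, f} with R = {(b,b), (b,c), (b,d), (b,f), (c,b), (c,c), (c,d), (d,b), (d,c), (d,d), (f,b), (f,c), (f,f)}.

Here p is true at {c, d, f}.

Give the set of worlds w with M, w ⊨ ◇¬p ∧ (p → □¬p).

b: ◇¬p is T, p → □¬p is T. ✓
c: ◇¬p is T, p → □¬p is F. ✗
d: ◇¬p is T, p → □¬p is F. ✗
f: ◇¬p is T, p → □¬p is F. ✗

{b}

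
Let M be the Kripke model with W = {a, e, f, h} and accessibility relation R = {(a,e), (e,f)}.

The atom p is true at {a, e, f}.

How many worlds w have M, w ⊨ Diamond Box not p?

a: successors {e}; Box not p there: e:F. ✗
e: successors {f}; Box not p there: f:T. ✓
f: no successors, so Diamond Box not p fails. ✗
h: no successors, so Diamond Box not p fails. ✗
Satisfying worlds: {e}.

1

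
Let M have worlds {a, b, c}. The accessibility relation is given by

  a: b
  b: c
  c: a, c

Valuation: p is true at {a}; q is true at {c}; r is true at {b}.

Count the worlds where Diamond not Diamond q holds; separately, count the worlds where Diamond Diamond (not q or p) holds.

1 and 2

For Diamond not Diamond q:
a: successors {b}; not Diamond q there: b:F. ✗
b: successors {c}; not Diamond q there: c:F. ✗
c: successors {a, c}; not Diamond q there: a:T, c:F. ✓
— 1 world.
For Diamond Diamond (not q or p):
a: successors {b}; Diamond (not q or p) there: b:F. ✗
b: successors {c}; Diamond (not q or p) there: c:T. ✓
c: successors {a, c}; Diamond (not q or p) there: a:T, c:T. ✓
— 2 worlds.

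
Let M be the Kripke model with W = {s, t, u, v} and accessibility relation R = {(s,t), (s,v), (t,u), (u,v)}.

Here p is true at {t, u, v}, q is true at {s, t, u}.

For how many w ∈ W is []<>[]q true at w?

s: successors {t, v}; <>[]q there: t:F, v:F. ✗
t: successors {u}; <>[]q there: u:T. ✓
u: successors {v}; <>[]q there: v:F. ✗
v: no successors, so []<>[]q holds vacuously. ✓
Satisfying worlds: {t, v}.

2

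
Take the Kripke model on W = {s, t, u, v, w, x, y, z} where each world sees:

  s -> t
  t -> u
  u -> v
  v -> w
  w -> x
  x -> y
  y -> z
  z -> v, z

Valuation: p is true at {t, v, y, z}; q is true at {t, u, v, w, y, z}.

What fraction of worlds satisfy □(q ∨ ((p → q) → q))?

7/8

s: successors {t}; q ∨ ((p → q) → q) there: t:T. ✓
t: successors {u}; q ∨ ((p → q) → q) there: u:T. ✓
u: successors {v}; q ∨ ((p → q) → q) there: v:T. ✓
v: successors {w}; q ∨ ((p → q) → q) there: w:T. ✓
w: successors {x}; q ∨ ((p → q) → q) there: x:F. ✗
x: successors {y}; q ∨ ((p → q) → q) there: y:T. ✓
y: successors {z}; q ∨ ((p → q) → q) there: z:T. ✓
z: successors {v, z}; q ∨ ((p → q) → q) there: v:T, z:T. ✓
That's 7 of 8 worlds, so 7/8.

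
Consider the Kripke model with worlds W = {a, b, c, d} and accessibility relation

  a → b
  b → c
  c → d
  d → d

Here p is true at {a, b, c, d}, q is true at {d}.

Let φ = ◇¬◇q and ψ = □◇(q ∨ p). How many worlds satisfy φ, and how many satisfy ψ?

1 and 4

For ◇¬◇q:
a: successors {b}; ¬◇q there: b:T. ✓
b: successors {c}; ¬◇q there: c:F. ✗
c: successors {d}; ¬◇q there: d:F. ✗
d: successors {d}; ¬◇q there: d:F. ✗
— 1 world.
For □◇(q ∨ p):
a: successors {b}; ◇(q ∨ p) there: b:T. ✓
b: successors {c}; ◇(q ∨ p) there: c:T. ✓
c: successors {d}; ◇(q ∨ p) there: d:T. ✓
d: successors {d}; ◇(q ∨ p) there: d:T. ✓
— 4 worlds.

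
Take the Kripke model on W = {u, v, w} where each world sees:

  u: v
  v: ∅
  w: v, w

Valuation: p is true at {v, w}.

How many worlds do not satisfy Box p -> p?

u: Box p is T, p is F. ✗
v: Box p is T, p is T. ✓
w: Box p is T, p is T. ✓
Satisfying worlds: {v, w}.
So Box p -> p fails at the other 1 world.

1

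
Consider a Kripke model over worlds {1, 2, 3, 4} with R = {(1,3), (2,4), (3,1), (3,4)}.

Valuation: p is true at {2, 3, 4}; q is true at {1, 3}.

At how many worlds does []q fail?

1: successors {3}; q there: 3:T. ✓
2: successors {4}; q there: 4:F. ✗
3: successors {1, 4}; q there: 1:T, 4:F. ✗
4: no successors, so []q holds vacuously. ✓
Satisfying worlds: {1, 4}.
So []q fails at the other 2 worlds.

2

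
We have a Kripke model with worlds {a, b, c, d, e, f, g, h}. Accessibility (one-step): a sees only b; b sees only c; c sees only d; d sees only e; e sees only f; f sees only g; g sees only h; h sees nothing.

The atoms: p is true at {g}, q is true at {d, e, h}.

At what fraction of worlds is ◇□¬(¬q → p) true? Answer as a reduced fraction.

3/8

a: successors {b}; □¬(¬q → p) there: b:T. ✓
b: successors {c}; □¬(¬q → p) there: c:F. ✗
c: successors {d}; □¬(¬q → p) there: d:F. ✗
d: successors {e}; □¬(¬q → p) there: e:T. ✓
e: successors {f}; □¬(¬q → p) there: f:F. ✗
f: successors {g}; □¬(¬q → p) there: g:F. ✗
g: successors {h}; □¬(¬q → p) there: h:T. ✓
h: no successors, so ◇□¬(¬q → p) fails. ✗
That's 3 of 8 worlds, so 3/8.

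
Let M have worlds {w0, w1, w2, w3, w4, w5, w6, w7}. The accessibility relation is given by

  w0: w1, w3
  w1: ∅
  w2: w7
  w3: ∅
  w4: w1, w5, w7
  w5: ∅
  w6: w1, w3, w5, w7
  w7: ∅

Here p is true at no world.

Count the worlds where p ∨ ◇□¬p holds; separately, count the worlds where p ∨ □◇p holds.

For p ∨ ◇□¬p:
w0: p is F, ◇□¬p is T. ✓
w1: p is F, ◇□¬p is F. ✗
w2: p is F, ◇□¬p is T. ✓
w3: p is F, ◇□¬p is F. ✗
w4: p is F, ◇□¬p is T. ✓
w5: p is F, ◇□¬p is F. ✗
w6: p is F, ◇□¬p is T. ✓
w7: p is F, ◇□¬p is F. ✗
— 4 worlds.
For p ∨ □◇p:
w0: p is F, □◇p is F. ✗
w1: p is F, □◇p is T. ✓
w2: p is F, □◇p is F. ✗
w3: p is F, □◇p is T. ✓
w4: p is F, □◇p is F. ✗
w5: p is F, □◇p is T. ✓
w6: p is F, □◇p is F. ✗
w7: p is F, □◇p is T. ✓
— 4 worlds.

4 and 4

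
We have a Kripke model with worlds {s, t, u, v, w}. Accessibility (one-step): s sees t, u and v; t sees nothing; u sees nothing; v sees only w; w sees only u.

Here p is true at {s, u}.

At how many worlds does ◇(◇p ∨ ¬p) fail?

3

s: successors {t, u, v}; ◇p ∨ ¬p there: t:T, u:F, v:T. ✓
t: no successors, so ◇(◇p ∨ ¬p) fails. ✗
u: no successors, so ◇(◇p ∨ ¬p) fails. ✗
v: successors {w}; ◇p ∨ ¬p there: w:T. ✓
w: successors {u}; ◇p ∨ ¬p there: u:F. ✗
Satisfying worlds: {s, v}.
So ◇(◇p ∨ ¬p) fails at the other 3 worlds.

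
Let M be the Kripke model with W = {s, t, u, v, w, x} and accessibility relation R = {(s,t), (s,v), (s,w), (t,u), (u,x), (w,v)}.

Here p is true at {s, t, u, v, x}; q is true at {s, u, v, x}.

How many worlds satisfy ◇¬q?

1

s: successors {t, v, w}; ¬q there: t:T, v:F, w:T. ✓
t: successors {u}; ¬q there: u:F. ✗
u: successors {x}; ¬q there: x:F. ✗
v: no successors, so ◇¬q fails. ✗
w: successors {v}; ¬q there: v:F. ✗
x: no successors, so ◇¬q fails. ✗
Satisfying worlds: {s}.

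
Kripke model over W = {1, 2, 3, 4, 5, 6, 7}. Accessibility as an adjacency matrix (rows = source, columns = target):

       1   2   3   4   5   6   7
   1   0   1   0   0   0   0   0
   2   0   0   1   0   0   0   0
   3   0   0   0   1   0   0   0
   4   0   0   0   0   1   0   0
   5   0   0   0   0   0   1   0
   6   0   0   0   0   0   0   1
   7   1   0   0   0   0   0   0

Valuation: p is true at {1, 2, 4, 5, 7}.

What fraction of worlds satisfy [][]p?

5/7

1: successors {2}; []p there: 2:F. ✗
2: successors {3}; []p there: 3:T. ✓
3: successors {4}; []p there: 4:T. ✓
4: successors {5}; []p there: 5:F. ✗
5: successors {6}; []p there: 6:T. ✓
6: successors {7}; []p there: 7:T. ✓
7: successors {1}; []p there: 1:T. ✓
That's 5 of 7 worlds, so 5/7.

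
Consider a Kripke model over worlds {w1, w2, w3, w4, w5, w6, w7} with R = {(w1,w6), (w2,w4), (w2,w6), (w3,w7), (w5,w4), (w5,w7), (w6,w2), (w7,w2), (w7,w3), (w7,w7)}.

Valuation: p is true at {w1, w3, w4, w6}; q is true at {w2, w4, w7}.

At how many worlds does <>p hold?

w1: successors {w6}; p there: w6:T. ✓
w2: successors {w4, w6}; p there: w4:T, w6:T. ✓
w3: successors {w7}; p there: w7:F. ✗
w4: no successors, so <>p fails. ✗
w5: successors {w4, w7}; p there: w4:T, w7:F. ✓
w6: successors {w2}; p there: w2:F. ✗
w7: successors {w2, w3, w7}; p there: w2:F, w3:T, w7:F. ✓
Satisfying worlds: {w1, w2, w5, w7}.

4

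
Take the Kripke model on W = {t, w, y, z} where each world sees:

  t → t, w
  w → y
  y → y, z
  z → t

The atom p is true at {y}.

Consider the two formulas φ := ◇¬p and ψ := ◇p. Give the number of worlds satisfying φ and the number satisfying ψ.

3 and 2

For ◇¬p:
t: successors {t, w}; ¬p there: t:T, w:T. ✓
w: successors {y}; ¬p there: y:F. ✗
y: successors {y, z}; ¬p there: y:F, z:T. ✓
z: successors {t}; ¬p there: t:T. ✓
— 3 worlds.
For ◇p:
t: successors {t, w}; p there: t:F, w:F. ✗
w: successors {y}; p there: y:T. ✓
y: successors {y, z}; p there: y:T, z:F. ✓
z: successors {t}; p there: t:F. ✗
— 2 worlds.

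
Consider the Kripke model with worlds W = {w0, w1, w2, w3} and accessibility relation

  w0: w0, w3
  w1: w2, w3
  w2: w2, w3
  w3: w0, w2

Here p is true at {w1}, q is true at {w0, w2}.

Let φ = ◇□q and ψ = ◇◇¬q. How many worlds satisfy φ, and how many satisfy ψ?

3 and 4

For ◇□q:
w0: successors {w0, w3}; □q there: w0:F, w3:T. ✓
w1: successors {w2, w3}; □q there: w2:F, w3:T. ✓
w2: successors {w2, w3}; □q there: w2:F, w3:T. ✓
w3: successors {w0, w2}; □q there: w0:F, w2:F. ✗
— 3 worlds.
For ◇◇¬q:
w0: successors {w0, w3}; ◇¬q there: w0:T, w3:F. ✓
w1: successors {w2, w3}; ◇¬q there: w2:T, w3:F. ✓
w2: successors {w2, w3}; ◇¬q there: w2:T, w3:F. ✓
w3: successors {w0, w2}; ◇¬q there: w0:T, w2:T. ✓
— 4 worlds.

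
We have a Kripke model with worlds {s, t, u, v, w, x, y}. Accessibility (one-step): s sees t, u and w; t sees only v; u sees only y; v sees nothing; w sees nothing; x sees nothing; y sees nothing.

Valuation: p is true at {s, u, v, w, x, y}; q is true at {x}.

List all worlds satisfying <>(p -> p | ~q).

s: successors {t, u, w}; p -> p | ~q there: t:T, u:T, w:T. ✓
t: successors {v}; p -> p | ~q there: v:T. ✓
u: successors {y}; p -> p | ~q there: y:T. ✓
v: no successors, so <>(p -> p | ~q) fails. ✗
w: no successors, so <>(p -> p | ~q) fails. ✗
x: no successors, so <>(p -> p | ~q) fails. ✗
y: no successors, so <>(p -> p | ~q) fails. ✗

{s, t, u}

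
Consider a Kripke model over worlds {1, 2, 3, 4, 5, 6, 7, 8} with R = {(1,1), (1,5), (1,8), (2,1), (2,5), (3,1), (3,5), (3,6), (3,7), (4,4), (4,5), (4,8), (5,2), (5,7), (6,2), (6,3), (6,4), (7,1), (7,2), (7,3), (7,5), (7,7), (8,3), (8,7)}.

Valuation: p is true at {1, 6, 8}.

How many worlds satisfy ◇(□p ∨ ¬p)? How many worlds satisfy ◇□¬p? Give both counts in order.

8 and 5

For ◇(□p ∨ ¬p):
1: successors {1, 5, 8}; □p ∨ ¬p there: 1:F, 5:T, 8:F. ✓
2: successors {1, 5}; □p ∨ ¬p there: 1:F, 5:T. ✓
3: successors {1, 5, 6, 7}; □p ∨ ¬p there: 1:F, 5:T, 6:F, 7:T. ✓
4: successors {4, 5, 8}; □p ∨ ¬p there: 4:T, 5:T, 8:F. ✓
5: successors {2, 7}; □p ∨ ¬p there: 2:T, 7:T. ✓
6: successors {2, 3, 4}; □p ∨ ¬p there: 2:T, 3:T, 4:T. ✓
7: successors {1, 2, 3, 5, 7}; □p ∨ ¬p there: 1:F, 2:T, 3:T, 5:T, 7:T. ✓
8: successors {3, 7}; □p ∨ ¬p there: 3:T, 7:T. ✓
— 8 worlds.
For ◇□¬p:
1: successors {1, 5, 8}; □¬p there: 1:F, 5:T, 8:T. ✓
2: successors {1, 5}; □¬p there: 1:F, 5:T. ✓
3: successors {1, 5, 6, 7}; □¬p there: 1:F, 5:T, 6:T, 7:F. ✓
4: successors {4, 5, 8}; □¬p there: 4:F, 5:T, 8:T. ✓
5: successors {2, 7}; □¬p there: 2:F, 7:F. ✗
6: successors {2, 3, 4}; □¬p there: 2:F, 3:F, 4:F. ✗
7: successors {1, 2, 3, 5, 7}; □¬p there: 1:F, 2:F, 3:F, 5:T, 7:F. ✓
8: successors {3, 7}; □¬p there: 3:F, 7:F. ✗
— 5 worlds.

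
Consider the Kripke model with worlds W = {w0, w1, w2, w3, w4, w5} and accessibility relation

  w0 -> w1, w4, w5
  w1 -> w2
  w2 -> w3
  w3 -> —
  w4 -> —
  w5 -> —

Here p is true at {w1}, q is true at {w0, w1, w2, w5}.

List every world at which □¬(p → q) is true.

{w3, w4, w5}

w0: successors {w1, w4, w5}; ¬(p → q) there: w1:F, w4:F, w5:F. ✗
w1: successors {w2}; ¬(p → q) there: w2:F. ✗
w2: successors {w3}; ¬(p → q) there: w3:F. ✗
w3: no successors, so □¬(p → q) holds vacuously. ✓
w4: no successors, so □¬(p → q) holds vacuously. ✓
w5: no successors, so □¬(p → q) holds vacuously. ✓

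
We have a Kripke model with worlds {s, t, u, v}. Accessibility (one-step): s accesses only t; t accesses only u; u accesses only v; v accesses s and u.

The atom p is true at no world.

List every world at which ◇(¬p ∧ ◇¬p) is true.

s: successors {t}; ¬p ∧ ◇¬p there: t:T. ✓
t: successors {u}; ¬p ∧ ◇¬p there: u:T. ✓
u: successors {v}; ¬p ∧ ◇¬p there: v:T. ✓
v: successors {s, u}; ¬p ∧ ◇¬p there: s:T, u:T. ✓

{s, t, u, v}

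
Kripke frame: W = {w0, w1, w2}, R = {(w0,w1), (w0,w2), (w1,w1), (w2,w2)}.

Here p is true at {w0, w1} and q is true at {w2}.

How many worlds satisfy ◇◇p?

2

w0: successors {w1, w2}; ◇p there: w1:T, w2:F. ✓
w1: successors {w1}; ◇p there: w1:T. ✓
w2: successors {w2}; ◇p there: w2:F. ✗
Satisfying worlds: {w0, w1}.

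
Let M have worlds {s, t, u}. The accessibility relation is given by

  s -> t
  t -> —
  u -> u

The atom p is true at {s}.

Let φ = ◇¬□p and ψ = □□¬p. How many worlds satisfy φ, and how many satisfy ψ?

For ◇¬□p:
s: successors {t}; ¬□p there: t:F. ✗
t: no successors, so ◇¬□p fails. ✗
u: successors {u}; ¬□p there: u:T. ✓
— 1 world.
For □□¬p:
s: successors {t}; □¬p there: t:T. ✓
t: no successors, so □□¬p holds vacuously. ✓
u: successors {u}; □¬p there: u:T. ✓
— 3 worlds.

1 and 3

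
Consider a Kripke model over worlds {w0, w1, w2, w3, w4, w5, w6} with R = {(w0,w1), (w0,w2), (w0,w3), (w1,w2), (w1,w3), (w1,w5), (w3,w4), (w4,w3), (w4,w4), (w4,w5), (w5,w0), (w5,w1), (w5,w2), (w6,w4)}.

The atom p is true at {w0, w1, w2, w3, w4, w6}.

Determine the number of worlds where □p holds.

5

w0: successors {w1, w2, w3}; p there: w1:T, w2:T, w3:T. ✓
w1: successors {w2, w3, w5}; p there: w2:T, w3:T, w5:F. ✗
w2: no successors, so □p holds vacuously. ✓
w3: successors {w4}; p there: w4:T. ✓
w4: successors {w3, w4, w5}; p there: w3:T, w4:T, w5:F. ✗
w5: successors {w0, w1, w2}; p there: w0:T, w1:T, w2:T. ✓
w6: successors {w4}; p there: w4:T. ✓
Satisfying worlds: {w0, w2, w3, w5, w6}.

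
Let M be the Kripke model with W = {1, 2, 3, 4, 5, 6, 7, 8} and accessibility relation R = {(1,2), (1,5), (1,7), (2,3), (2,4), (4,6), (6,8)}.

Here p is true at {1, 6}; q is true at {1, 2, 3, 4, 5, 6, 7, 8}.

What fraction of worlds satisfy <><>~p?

1/4

1: successors {2, 5, 7}; <>~p there: 2:T, 5:F, 7:F. ✓
2: successors {3, 4}; <>~p there: 3:F, 4:F. ✗
3: no successors, so <><>~p fails. ✗
4: successors {6}; <>~p there: 6:T. ✓
5: no successors, so <><>~p fails. ✗
6: successors {8}; <>~p there: 8:F. ✗
7: no successors, so <><>~p fails. ✗
8: no successors, so <><>~p fails. ✗
That's 2 of 8 worlds, so 2/8 = 1/4.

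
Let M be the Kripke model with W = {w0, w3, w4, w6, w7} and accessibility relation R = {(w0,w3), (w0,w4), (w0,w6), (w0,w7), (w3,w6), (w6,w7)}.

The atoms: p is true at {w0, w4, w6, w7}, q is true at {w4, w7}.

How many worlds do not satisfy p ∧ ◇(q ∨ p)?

3

w0: p is T, ◇(q ∨ p) is T. ✓
w3: p is F, ◇(q ∨ p) is T. ✗
w4: p is T, ◇(q ∨ p) is F. ✗
w6: p is T, ◇(q ∨ p) is T. ✓
w7: p is T, ◇(q ∨ p) is F. ✗
Satisfying worlds: {w0, w6}.
So p ∧ ◇(q ∨ p) fails at the other 3 worlds.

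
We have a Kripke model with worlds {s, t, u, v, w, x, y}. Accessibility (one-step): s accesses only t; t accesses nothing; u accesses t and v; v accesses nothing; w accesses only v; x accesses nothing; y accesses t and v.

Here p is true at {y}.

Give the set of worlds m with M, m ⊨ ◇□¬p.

s: successors {t}; □¬p there: t:T. ✓
t: no successors, so ◇□¬p fails. ✗
u: successors {t, v}; □¬p there: t:T, v:T. ✓
v: no successors, so ◇□¬p fails. ✗
w: successors {v}; □¬p there: v:T. ✓
x: no successors, so ◇□¬p fails. ✗
y: successors {t, v}; □¬p there: t:T, v:T. ✓

{s, u, w, y}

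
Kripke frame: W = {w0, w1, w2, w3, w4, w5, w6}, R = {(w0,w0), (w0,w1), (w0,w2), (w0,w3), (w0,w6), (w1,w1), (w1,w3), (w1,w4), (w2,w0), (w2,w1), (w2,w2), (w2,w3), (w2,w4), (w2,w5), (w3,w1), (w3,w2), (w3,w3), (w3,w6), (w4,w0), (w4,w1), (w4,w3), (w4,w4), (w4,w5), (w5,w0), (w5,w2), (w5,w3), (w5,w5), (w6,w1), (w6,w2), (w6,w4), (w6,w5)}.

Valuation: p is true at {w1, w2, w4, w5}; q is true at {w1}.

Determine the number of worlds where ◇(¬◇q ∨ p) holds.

7

w0: successors {w0, w1, w2, w3, w6}; ¬◇q ∨ p there: w0:F, w1:T, w2:T, w3:F, w6:F. ✓
w1: successors {w1, w3, w4}; ¬◇q ∨ p there: w1:T, w3:F, w4:T. ✓
w2: successors {w0, w1, w2, w3, w4, w5}; ¬◇q ∨ p there: w0:F, w1:T, w2:T, w3:F, w4:T, w5:T. ✓
w3: successors {w1, w2, w3, w6}; ¬◇q ∨ p there: w1:T, w2:T, w3:F, w6:F. ✓
w4: successors {w0, w1, w3, w4, w5}; ¬◇q ∨ p there: w0:F, w1:T, w3:F, w4:T, w5:T. ✓
w5: successors {w0, w2, w3, w5}; ¬◇q ∨ p there: w0:F, w2:T, w3:F, w5:T. ✓
w6: successors {w1, w2, w4, w5}; ¬◇q ∨ p there: w1:T, w2:T, w4:T, w5:T. ✓
Satisfying worlds: {w0, w1, w2, w3, w4, w5, w6}.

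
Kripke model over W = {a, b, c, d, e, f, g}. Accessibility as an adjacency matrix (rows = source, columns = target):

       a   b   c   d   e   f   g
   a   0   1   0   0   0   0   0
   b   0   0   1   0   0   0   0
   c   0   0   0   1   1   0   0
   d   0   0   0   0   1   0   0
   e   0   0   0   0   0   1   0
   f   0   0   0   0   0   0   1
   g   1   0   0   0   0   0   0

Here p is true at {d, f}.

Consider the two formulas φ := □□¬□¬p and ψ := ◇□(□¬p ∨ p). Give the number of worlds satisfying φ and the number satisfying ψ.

1 and 5

For □□¬□¬p:
a: successors {b}; □¬□¬p there: b:T. ✓
b: successors {c}; □¬□¬p there: c:F. ✗
c: successors {d, e}; □¬□¬p there: d:T, e:F. ✗
d: successors {e}; □¬□¬p there: e:F. ✗
e: successors {f}; □¬□¬p there: f:F. ✗
f: successors {g}; □¬□¬p there: g:F. ✗
g: successors {a}; □¬□¬p there: a:F. ✗
— 1 world.
For ◇□(□¬p ∨ p):
a: successors {b}; □(□¬p ∨ p) there: b:F. ✗
b: successors {c}; □(□¬p ∨ p) there: c:F. ✗
c: successors {d, e}; □(□¬p ∨ p) there: d:F, e:T. ✓
d: successors {e}; □(□¬p ∨ p) there: e:T. ✓
e: successors {f}; □(□¬p ∨ p) there: f:T. ✓
f: successors {g}; □(□¬p ∨ p) there: g:T. ✓
g: successors {a}; □(□¬p ∨ p) there: a:T. ✓
— 5 worlds.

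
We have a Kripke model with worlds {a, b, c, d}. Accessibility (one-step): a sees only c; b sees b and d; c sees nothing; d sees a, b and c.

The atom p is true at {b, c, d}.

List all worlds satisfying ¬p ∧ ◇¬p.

a: ¬p is T, ◇¬p is F. ✗
b: ¬p is F, ◇¬p is F. ✗
c: ¬p is F, ◇¬p is F. ✗
d: ¬p is F, ◇¬p is T. ✗

∅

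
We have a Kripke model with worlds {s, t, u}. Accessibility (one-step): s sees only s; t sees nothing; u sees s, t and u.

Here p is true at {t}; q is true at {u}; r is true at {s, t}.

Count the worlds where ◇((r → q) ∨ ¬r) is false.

2

s: successors {s}; (r → q) ∨ ¬r there: s:F. ✗
t: no successors, so ◇((r → q) ∨ ¬r) fails. ✗
u: successors {s, t, u}; (r → q) ∨ ¬r there: s:F, t:F, u:T. ✓
Satisfying worlds: {u}.
So ◇((r → q) ∨ ¬r) fails at the other 2 worlds.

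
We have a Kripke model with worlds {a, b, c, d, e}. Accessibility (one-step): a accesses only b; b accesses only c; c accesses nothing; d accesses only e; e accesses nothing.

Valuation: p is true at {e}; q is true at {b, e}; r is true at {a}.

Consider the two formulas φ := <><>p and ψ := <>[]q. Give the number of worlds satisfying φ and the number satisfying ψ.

For <><>p:
a: successors {b}; <>p there: b:F. ✗
b: successors {c}; <>p there: c:F. ✗
c: no successors, so <><>p fails. ✗
d: successors {e}; <>p there: e:F. ✗
e: no successors, so <><>p fails. ✗
— 0 worlds.
For <>[]q:
a: successors {b}; []q there: b:F. ✗
b: successors {c}; []q there: c:T. ✓
c: no successors, so <>[]q fails. ✗
d: successors {e}; []q there: e:T. ✓
e: no successors, so <>[]q fails. ✗
— 2 worlds.

0 and 2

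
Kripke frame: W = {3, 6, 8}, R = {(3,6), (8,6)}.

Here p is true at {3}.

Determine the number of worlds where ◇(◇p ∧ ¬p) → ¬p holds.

3: ◇(◇p ∧ ¬p) is F, ¬p is F. ✓
6: ◇(◇p ∧ ¬p) is F, ¬p is T. ✓
8: ◇(◇p ∧ ¬p) is F, ¬p is T. ✓
Satisfying worlds: {3, 6, 8}.

3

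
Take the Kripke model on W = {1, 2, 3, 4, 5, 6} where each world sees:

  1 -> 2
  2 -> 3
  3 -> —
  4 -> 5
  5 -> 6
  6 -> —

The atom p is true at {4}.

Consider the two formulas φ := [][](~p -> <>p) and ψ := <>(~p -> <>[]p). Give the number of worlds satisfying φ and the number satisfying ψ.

For [][](~p -> <>p):
1: successors {2}; [](~p -> <>p) there: 2:F. ✗
2: successors {3}; [](~p -> <>p) there: 3:T. ✓
3: no successors, so [][](~p -> <>p) holds vacuously. ✓
4: successors {5}; [](~p -> <>p) there: 5:F. ✗
5: successors {6}; [](~p -> <>p) there: 6:T. ✓
6: no successors, so [][](~p -> <>p) holds vacuously. ✓
— 4 worlds.
For <>(~p -> <>[]p):
1: successors {2}; ~p -> <>[]p there: 2:T. ✓
2: successors {3}; ~p -> <>[]p there: 3:F. ✗
3: no successors, so <>(~p -> <>[]p) fails. ✗
4: successors {5}; ~p -> <>[]p there: 5:T. ✓
5: successors {6}; ~p -> <>[]p there: 6:F. ✗
6: no successors, so <>(~p -> <>[]p) fails. ✗
— 2 worlds.

4 and 2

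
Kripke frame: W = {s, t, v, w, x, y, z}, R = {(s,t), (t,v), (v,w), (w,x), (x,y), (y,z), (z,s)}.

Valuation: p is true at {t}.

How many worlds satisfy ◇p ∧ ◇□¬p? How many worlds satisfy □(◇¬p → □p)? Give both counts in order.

For ◇p ∧ ◇□¬p:
s: ◇p is T, ◇□¬p is T. ✓
t: ◇p is F, ◇□¬p is T. ✗
v: ◇p is F, ◇□¬p is T. ✗
w: ◇p is F, ◇□¬p is T. ✗
x: ◇p is F, ◇□¬p is T. ✗
y: ◇p is F, ◇□¬p is T. ✗
z: ◇p is F, ◇□¬p is F. ✗
— 1 world.
For □(◇¬p → □p):
s: successors {t}; ◇¬p → □p there: t:F. ✗
t: successors {v}; ◇¬p → □p there: v:F. ✗
v: successors {w}; ◇¬p → □p there: w:F. ✗
w: successors {x}; ◇¬p → □p there: x:F. ✗
x: successors {y}; ◇¬p → □p there: y:F. ✗
y: successors {z}; ◇¬p → □p there: z:F. ✗
z: successors {s}; ◇¬p → □p there: s:T. ✓
— 1 world.

1 and 1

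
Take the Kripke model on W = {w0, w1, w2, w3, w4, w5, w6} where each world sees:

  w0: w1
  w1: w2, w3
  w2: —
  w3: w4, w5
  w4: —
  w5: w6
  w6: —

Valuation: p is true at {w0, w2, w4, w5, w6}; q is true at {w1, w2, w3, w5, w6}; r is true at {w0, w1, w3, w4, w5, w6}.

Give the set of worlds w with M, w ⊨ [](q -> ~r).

{w2, w4, w6}

w0: successors {w1}; q -> ~r there: w1:F. ✗
w1: successors {w2, w3}; q -> ~r there: w2:T, w3:F. ✗
w2: no successors, so [](q -> ~r) holds vacuously. ✓
w3: successors {w4, w5}; q -> ~r there: w4:T, w5:F. ✗
w4: no successors, so [](q -> ~r) holds vacuously. ✓
w5: successors {w6}; q -> ~r there: w6:F. ✗
w6: no successors, so [](q -> ~r) holds vacuously. ✓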